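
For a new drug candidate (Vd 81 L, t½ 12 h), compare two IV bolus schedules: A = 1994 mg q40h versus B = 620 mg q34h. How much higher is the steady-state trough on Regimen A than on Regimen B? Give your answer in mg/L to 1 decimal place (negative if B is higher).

Regimen A: f = (1/2)^(40/12) ≈ 0.0992; Cmin,ss = (1994/81)·f/(1−f) ≈ 2.711 mg/L.
Regimen B: f = (1/2)^(34/12) ≈ 0.1403; Cmin,ss = (620/81)·f/(1−f) ≈ 1.249 mg/L.
Difference ≈ 2.711 − 1.249 ≈ 1.462 mg/L.

1.5 mg/L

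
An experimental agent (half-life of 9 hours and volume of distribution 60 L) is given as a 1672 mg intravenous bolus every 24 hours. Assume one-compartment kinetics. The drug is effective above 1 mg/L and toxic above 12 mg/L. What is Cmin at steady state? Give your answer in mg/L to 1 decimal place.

k = ln2/t½ = ln2/9 ≈ 0.077016 h⁻¹; fraction remaining f = e^(−kτ) = e^(−0.077016×24) ≈ 0.1575.
Each bolus raises the concentration by D/Vd = 1672/60 ≈ 27.867 mg/L.
Steady-state trough Cmin,ss = C₀·f/(1−f) ≈ 27.867 × 0.1575/0.8425 ≈ 5.210 mg/L.
Trough 5.2 mg/L vs MEC 1 mg/L: adequate.

5.2 mg/L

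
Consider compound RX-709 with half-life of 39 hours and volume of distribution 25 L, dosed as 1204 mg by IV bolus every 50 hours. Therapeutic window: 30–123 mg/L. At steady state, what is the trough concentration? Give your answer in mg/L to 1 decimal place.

33.6 mg/L

τ/t½ = 50/39 ≈ 1.2821, so fraction remaining f = (1/2)^(50/39) ≈ 0.4112.
Each bolus raises the concentration by D/Vd = 1204/25 ≈ 48.160 mg/L.
Steady-state trough Cmin,ss = C₀·f/(1−f) ≈ 48.160 × 0.4112/0.5888 ≈ 33.633 mg/L.
Trough 33.6 mg/L vs MEC 30 mg/L: adequate.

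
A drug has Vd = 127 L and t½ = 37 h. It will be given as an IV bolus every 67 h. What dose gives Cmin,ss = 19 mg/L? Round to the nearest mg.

6053 mg

τ/t½ = 67/37 ≈ 1.8108, so f = (1/2)^(67/37) ≈ 0.285031.
Cmin,ss = (D/Vd)·f/(1−f), so D = Cmin,ss·Vd·(1−f)/f.
D = 19 × 127 × (1−f)/f ≈ 19 × 127 × 2.50839 ≈ 6052.75 mg.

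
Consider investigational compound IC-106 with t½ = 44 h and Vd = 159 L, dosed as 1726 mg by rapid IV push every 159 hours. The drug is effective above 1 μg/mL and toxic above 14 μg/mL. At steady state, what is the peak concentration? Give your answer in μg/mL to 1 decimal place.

11.8 μg/mL

Over one 159-h interval, 159/44 ≈ 3.6136 half-lives elapse, leaving f ≈ 0.0817 of each dose.
At steady state, accumulation factor R = 1/(1 − e^(−kτ)) ≈ 1.0890.
Single-dose peak C₀ = D/Vd = 1726/159 ≈ 10.855 μg/mL.
Steady-state peak Cmax,ss = C₀·R ≈ 10.855 × 1.0890 ≈ 11.821 μg/mL.
Peak 11.8 μg/mL vs MTC 14 μg/mL: below toxic threshold.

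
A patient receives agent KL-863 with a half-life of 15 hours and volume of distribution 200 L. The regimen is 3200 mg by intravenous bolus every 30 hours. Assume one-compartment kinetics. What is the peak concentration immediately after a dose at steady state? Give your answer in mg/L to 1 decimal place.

The dosing interval is 2 half-lives, so f = 2^(−2) = 0.25.
At steady state, R = 1/(1 − 0.25) = 4/3.
Single-dose peak C₀ = D/Vd = 3200/200 = 16 mg/L.
Steady-state peak Cmax,ss = C₀·R = 16 × 4/3 ≈ 21.333 mg/L.

21.3 mg/L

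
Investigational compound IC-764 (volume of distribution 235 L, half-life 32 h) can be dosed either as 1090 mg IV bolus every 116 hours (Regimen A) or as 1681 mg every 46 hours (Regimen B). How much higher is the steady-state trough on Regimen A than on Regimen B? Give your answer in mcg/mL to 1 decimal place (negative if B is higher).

-3.8 mcg/mL

Regimen A: f = (1/2)^(116/32) ≈ 0.0811; Cmin,ss = (1090/235)·f/(1−f) ≈ 0.409 mcg/mL.
Regimen B: f = (1/2)^(46/32) ≈ 0.3692; Cmin,ss = (1681/235)·f/(1−f) ≈ 4.187 mcg/mL.
Difference ≈ 0.409 − 4.187 ≈ -3.778 mcg/mL.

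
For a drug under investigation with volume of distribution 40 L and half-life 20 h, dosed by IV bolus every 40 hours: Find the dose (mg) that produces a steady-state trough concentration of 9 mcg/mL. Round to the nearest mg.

1080 mg

τ/t½ = 40/20 ≈ 2, so f = (1/2)^(40/20) ≈ 0.250000.
Cmin,ss = (D/Vd)·f/(1−f), so D = Cmin,ss·Vd·(1−f)/f.
D = 9 × 40 × (1−f)/f ≈ 9 × 40 × 3.00000 ≈ 1080.00 mg.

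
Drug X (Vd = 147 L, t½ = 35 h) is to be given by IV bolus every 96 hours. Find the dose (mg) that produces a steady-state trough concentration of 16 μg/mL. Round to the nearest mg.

13392 mg

τ/t½ = 96/35 ≈ 2.7429, so f = (1/2)^(96/35) ≈ 0.149389.
Cmin,ss = (D/Vd)·f/(1−f), so D = Cmin,ss·Vd·(1−f)/f.
D = 16 × 147 × (1−f)/f ≈ 16 × 147 × 5.69393 ≈ 13392.12 mg.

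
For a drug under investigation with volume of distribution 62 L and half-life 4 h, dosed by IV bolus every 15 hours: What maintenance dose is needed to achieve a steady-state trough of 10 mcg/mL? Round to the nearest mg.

7722 mg

τ/t½ = 15/4 ≈ 3.75, so f = (1/2)^(15/4) ≈ 0.074325.
Cmin,ss = (D/Vd)·f/(1−f), so D = Cmin,ss·Vd·(1−f)/f.
D = 10 × 62 × (1−f)/f ≈ 10 × 62 × 12.45442 ≈ 7721.74 mg.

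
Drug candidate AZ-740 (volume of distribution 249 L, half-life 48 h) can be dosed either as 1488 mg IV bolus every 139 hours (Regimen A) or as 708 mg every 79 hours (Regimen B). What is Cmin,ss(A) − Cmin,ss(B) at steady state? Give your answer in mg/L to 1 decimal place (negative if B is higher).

Regimen A: f = (1/2)^(139/48) ≈ 0.1344; Cmin,ss = (1488/249)·f/(1−f) ≈ 0.928 mg/L.
Regimen B: f = (1/2)^(79/48) ≈ 0.3196; Cmin,ss = (708/249)·f/(1−f) ≈ 1.336 mg/L.
Difference ≈ 0.928 − 1.336 ≈ -0.408 mg/L.

-0.4 mg/L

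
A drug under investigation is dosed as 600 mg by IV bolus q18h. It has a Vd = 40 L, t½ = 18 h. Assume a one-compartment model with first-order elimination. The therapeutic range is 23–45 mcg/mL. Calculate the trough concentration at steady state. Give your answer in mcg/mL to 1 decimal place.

15.0 mcg/mL

τ = 18 h = 1 half-life, so f = (1/2)^1 = 0.5.
At steady state, R = 1/(1 − 0.5) = 2/1.
Single-dose peak C₀ = D/Vd = 600/40 = 15 mcg/mL.
Steady-state peak Cmax,ss = C₀·R = 15 × 2/1 ≈ 30.000 mcg/mL.
Steady-state trough Cmin,ss = Cmax,ss·f ≈ 30.000 × 0.5 ≈ 15.000 mcg/mL.
Trough 15.0 mcg/mL vs MEC 23 mcg/mL: subtherapeutic.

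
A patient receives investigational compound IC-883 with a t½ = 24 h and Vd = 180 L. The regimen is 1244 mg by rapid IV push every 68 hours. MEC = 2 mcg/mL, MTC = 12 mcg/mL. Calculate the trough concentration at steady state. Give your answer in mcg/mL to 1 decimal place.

1.1 mcg/mL

k = ln2/t½ = ln2/24 ≈ 0.028881 h⁻¹; fraction remaining f = e^(−kτ) = e^(−0.028881×68) ≈ 0.1403.
Single-dose peak C₀ = D/Vd = 1244/180 ≈ 6.911 mcg/mL.
Steady-state trough Cmin,ss = C₀·f/(1−f) ≈ 6.911 × 0.1403/0.8597 ≈ 1.128 mcg/mL.
Trough 1.1 mcg/mL vs MEC 2 mcg/mL: subtherapeutic.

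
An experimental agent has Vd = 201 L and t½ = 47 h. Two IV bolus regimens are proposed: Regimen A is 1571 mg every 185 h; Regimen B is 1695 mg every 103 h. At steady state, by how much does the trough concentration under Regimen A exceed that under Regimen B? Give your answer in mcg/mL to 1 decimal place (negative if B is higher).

Regimen A: f = (1/2)^(185/47) ≈ 0.0653; Cmin,ss = (1571/201)·f/(1−f) ≈ 0.546 mcg/mL.
Regimen B: f = (1/2)^(103/47) ≈ 0.2189; Cmin,ss = (1695/201)·f/(1−f) ≈ 2.363 mcg/mL.
Difference ≈ 0.546 − 2.363 ≈ -1.817 mcg/mL.

-1.8 mcg/mL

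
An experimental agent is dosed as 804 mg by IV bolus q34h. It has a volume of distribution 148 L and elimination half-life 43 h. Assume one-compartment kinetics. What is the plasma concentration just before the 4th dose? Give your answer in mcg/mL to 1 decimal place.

f = (1/2)^(τ/t½) = (1/2)^(34/43) ≈ 0.5781.
C₀ = D/Vd = 804/148 ≈ 5.432 mcg/mL.
Before the 4th dose, 3 doses have been given. Superposition: Cmin = C₀·(f + f² + … + f^3).
≈ 5.432 × (0.5781 + 0.3342 + 0.1932) ≈ 5.432 × 1.1055 ≈ 6.005 mcg/mL.

6.0 mcg/mL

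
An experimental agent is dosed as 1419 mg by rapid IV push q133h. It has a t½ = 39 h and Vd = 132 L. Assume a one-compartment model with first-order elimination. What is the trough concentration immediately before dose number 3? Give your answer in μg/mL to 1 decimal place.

1.1 μg/mL

f = (1/2)^(τ/t½) = (1/2)^(133/39) ≈ 0.0941.
C₀ = D/Vd = 1419/132 ≈ 10.750 μg/mL.
Before the 3rd dose, 2 doses have been given. Superposition: Cmin = C₀·(f + f²).
≈ 10.750 × (0.0941 + 0.0089) ≈ 10.750 × 0.1030 ≈ 1.107 μg/mL.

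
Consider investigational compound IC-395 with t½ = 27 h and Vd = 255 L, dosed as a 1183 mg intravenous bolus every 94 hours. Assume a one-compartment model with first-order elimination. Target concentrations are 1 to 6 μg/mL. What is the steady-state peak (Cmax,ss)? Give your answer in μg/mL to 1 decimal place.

k = ln2/t½ = ln2/27 ≈ 0.025672 h⁻¹; fraction remaining f = e^(−kτ) = e^(−0.025672×94) ≈ 0.0895.
Accumulation ratio R = 1/(1 − f) ≈ 1/0.9105 ≈ 1.0983.
Single-dose peak C₀ = D/Vd = 1183/255 ≈ 4.639 μg/mL.
Steady-state peak Cmax,ss = C₀·R ≈ 4.639 × 1.0983 ≈ 5.095 μg/mL.
Peak 5.1 μg/mL vs MTC 6 μg/mL: below toxic threshold.

5.1 μg/mL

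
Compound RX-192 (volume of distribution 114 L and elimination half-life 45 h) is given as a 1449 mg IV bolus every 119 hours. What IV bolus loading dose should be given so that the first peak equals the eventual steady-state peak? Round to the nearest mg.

1725 mg

f = (1/2)^(119/45) ≈ 0.159935; accumulation ratio R = 1/(1−f) ≈ 1.19038.
Loading dose to hit Cmax,ss on first dose: D_load = D_maint·R ≈ 1449 × 1.19038 ≈ 1724.86 mg.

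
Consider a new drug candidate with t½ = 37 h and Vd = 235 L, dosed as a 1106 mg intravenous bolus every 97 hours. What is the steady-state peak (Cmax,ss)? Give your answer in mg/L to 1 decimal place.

5.6 mg/L

Over one 97-h interval, 97/37 ≈ 2.6216 half-lives elapse, leaving f ≈ 0.1625 of each dose.
At steady state, accumulation factor R = 1/(1 − e^(−kτ)) ≈ 1.1940.
Single-dose peak C₀ = D/Vd = 1106/235 ≈ 4.706 mg/L.
Steady-state peak Cmax,ss = C₀·R ≈ 4.706 × 1.1940 ≈ 5.619 mg/L.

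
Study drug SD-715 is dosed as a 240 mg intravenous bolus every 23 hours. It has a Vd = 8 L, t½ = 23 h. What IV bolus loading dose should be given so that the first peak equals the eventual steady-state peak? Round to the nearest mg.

480 mg

f = (1/2)^(23/23) ≈ 0.500000; accumulation ratio R = 1/(1−f) ≈ 2.00000.
Loading dose to hit Cmax,ss on first dose: D_load = D_maint·R ≈ 240 × 2.00000 ≈ 480.00 mg.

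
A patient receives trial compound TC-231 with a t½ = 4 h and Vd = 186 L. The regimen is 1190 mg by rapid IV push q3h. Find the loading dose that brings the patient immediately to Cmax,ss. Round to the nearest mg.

2935 mg

f = (1/2)^(3/4) ≈ 0.594604; accumulation ratio R = 1/(1−f) ≈ 2.46672.
Loading dose to hit Cmax,ss on first dose: D_load = D_maint·R ≈ 1190 × 2.46672 ≈ 2935.40 mg.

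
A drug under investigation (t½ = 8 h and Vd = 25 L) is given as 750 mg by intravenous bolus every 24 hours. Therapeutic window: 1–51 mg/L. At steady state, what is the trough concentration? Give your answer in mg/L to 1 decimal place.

The dosing interval is 3 half-lives, so f = 2^(−3) = 0.125.
At steady state, R = 1/(1 − 0.125) = 8/7.
Single-dose peak C₀ = D/Vd = 750/25 = 30 mg/L.
Steady-state peak Cmax,ss = C₀·R = 30 × 8/7 ≈ 34.286 mg/L.
Steady-state trough Cmin,ss = Cmax,ss·f ≈ 34.286 × 0.125 ≈ 4.286 mg/L.
Trough 4.3 mg/L vs MEC 1 mg/L: adequate.

4.3 mg/L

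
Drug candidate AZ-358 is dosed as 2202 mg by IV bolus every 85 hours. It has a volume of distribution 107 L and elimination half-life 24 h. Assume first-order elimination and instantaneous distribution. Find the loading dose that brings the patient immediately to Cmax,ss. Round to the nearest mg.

f = (1/2)^(85/24) ≈ 0.085872; accumulation ratio R = 1/(1−f) ≈ 1.09394.
Loading dose to hit Cmax,ss on first dose: D_load = D_maint·R ≈ 2202 × 1.09394 ≈ 2408.86 mg.

2409 mg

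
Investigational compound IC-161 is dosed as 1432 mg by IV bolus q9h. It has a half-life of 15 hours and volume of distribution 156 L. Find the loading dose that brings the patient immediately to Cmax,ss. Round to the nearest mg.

f = (1/2)^(9/15) ≈ 0.659754; accumulation ratio R = 1/(1−f) ≈ 2.93905.
Loading dose to hit Cmax,ss on first dose: D_load = D_maint·R ≈ 1432 × 2.93905 ≈ 4208.72 mg.

4209 mg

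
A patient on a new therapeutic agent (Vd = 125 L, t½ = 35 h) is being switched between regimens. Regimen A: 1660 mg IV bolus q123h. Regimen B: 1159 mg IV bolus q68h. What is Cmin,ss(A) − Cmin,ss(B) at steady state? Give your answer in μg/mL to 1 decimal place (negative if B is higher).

Regimen A: f = (1/2)^(123/35) ≈ 0.0875; Cmin,ss = (1660/125)·f/(1−f) ≈ 1.273 μg/mL.
Regimen B: f = (1/2)^(68/35) ≈ 0.2601; Cmin,ss = (1159/125)·f/(1−f) ≈ 3.259 μg/mL.
Difference ≈ 1.273 − 3.259 ≈ -1.986 μg/mL.

-2.0 μg/mL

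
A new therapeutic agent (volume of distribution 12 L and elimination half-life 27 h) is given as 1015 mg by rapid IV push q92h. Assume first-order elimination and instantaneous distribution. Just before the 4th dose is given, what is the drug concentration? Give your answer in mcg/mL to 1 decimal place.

f = (1/2)^(τ/t½) = (1/2)^(92/27) ≈ 0.0942.
C₀ = D/Vd = 1015/12 ≈ 84.583 mcg/mL.
Before the 4th dose, 3 doses have been given. Superposition: Cmin = C₀·(f + f² + … + f^3).
≈ 84.583 × (0.0942 + 0.0089 + 0.0008) ≈ 84.583 × 0.1039 ≈ 8.788 mcg/mL.

8.8 mcg/mL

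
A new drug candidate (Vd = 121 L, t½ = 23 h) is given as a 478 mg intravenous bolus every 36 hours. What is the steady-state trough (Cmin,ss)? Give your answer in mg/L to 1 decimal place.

2.0 mg/L

τ/t½ = 36/23 ≈ 1.5652, so fraction remaining f = (1/2)^(36/23) ≈ 0.3379.
At steady state, accumulation factor R = 1/(1 − e^(−kτ)) ≈ 1.5103.
Each bolus raises the concentration by D/Vd = 478/121 ≈ 3.950 mg/L.
Cmax,ss = C₀/(1 − f) ≈ 3.950/0.6621 ≈ 5.966 mg/L.
Steady-state trough Cmin,ss = Cmax,ss·f ≈ 5.966 × 0.3379 ≈ 2.016 mg/L.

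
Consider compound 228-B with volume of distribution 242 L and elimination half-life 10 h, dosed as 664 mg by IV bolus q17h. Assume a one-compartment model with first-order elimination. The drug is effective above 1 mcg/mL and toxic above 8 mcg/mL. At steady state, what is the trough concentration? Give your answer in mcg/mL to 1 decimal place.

Over one 17-h interval, 17/10 ≈ 1.7 half-lives elapse, leaving f ≈ 0.3078 of each dose.
Single-dose peak C₀ = D/Vd = 664/242 ≈ 2.744 mcg/mL.
Steady-state trough Cmin,ss = C₀·f/(1−f) ≈ 2.744 × 0.3078/0.6922 ≈ 1.220 mcg/mL.
Trough 1.2 mcg/mL vs MEC 1 mcg/mL: adequate.

1.2 mcg/mL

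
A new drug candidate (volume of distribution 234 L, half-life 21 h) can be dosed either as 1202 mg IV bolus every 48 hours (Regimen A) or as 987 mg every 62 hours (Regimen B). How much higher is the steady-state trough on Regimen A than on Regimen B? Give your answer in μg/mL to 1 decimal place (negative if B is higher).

0.7 μg/mL

Regimen A: f = (1/2)^(48/21) ≈ 0.2051; Cmin,ss = (1202/234)·f/(1−f) ≈ 1.325 μg/mL.
Regimen B: f = (1/2)^(62/21) ≈ 0.1292; Cmin,ss = (987/234)·f/(1−f) ≈ 0.626 μg/mL.
Difference ≈ 1.325 − 0.626 ≈ 0.699 μg/mL.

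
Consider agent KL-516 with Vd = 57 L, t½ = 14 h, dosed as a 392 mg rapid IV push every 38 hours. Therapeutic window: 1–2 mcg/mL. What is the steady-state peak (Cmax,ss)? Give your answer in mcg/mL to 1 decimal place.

τ/t½ = 38/14 ≈ 2.7143, so fraction remaining f = (1/2)^(38/14) ≈ 0.1524.
At steady state, accumulation factor R = 1/(1 − e^(−kτ)) ≈ 1.1798.
Each bolus raises the concentration by D/Vd = 392/57 ≈ 6.877 mcg/mL.
Cmax,ss = C₀/(1 − f) ≈ 6.877/0.8476 ≈ 8.113 mcg/mL.
Peak 8.1 mcg/mL vs MTC 2 mcg/mL: exceeds toxic threshold.

8.1 mcg/mL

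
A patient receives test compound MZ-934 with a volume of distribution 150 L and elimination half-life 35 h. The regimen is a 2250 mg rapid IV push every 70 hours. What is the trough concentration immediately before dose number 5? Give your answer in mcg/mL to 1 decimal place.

f = (1/2)^(τ/t½) = (1/2)^(70/35) ≈ 0.2500.
C₀ = D/Vd = 2250/150 ≈ 15.000 mcg/mL.
Before the 5th dose, 4 doses have been given. Superposition: Cmin = C₀·(f + f² + … + f^4).
≈ 15.000 × (0.2500 + 0.0625 + 0.0156 + 0.0039) ≈ 15.000 × 0.3320 ≈ 4.980 mcg/mL.

5.0 mcg/mL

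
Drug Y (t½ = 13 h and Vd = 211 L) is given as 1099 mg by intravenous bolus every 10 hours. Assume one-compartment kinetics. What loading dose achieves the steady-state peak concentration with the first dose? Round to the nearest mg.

f = (1/2)^(10/13) ≈ 0.586730; accumulation ratio R = 1/(1−f) ≈ 2.41973.
Loading dose to hit Cmax,ss on first dose: D_load = D_maint·R ≈ 1099 × 2.41973 ≈ 2659.28 mg.

2659 mg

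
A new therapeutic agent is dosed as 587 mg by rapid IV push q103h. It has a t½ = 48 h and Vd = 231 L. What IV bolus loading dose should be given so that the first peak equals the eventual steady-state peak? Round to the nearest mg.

758 mg

f = (1/2)^(103/48) ≈ 0.225964; accumulation ratio R = 1/(1−f) ≈ 1.29193.
Loading dose to hit Cmax,ss on first dose: D_load = D_maint·R ≈ 587 × 1.29193 ≈ 758.36 mg.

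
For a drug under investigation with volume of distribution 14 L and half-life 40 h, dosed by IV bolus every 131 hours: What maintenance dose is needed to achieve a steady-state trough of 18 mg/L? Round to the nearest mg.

2187 mg

τ/t½ = 131/40 ≈ 3.275, so f = (1/2)^(131/40) ≈ 0.103306.
Cmin,ss = (D/Vd)·f/(1−f), so D = Cmin,ss·Vd·(1−f)/f.
D = 18 × 14 × (1−f)/f ≈ 18 × 14 × 8.67998 ≈ 2187.35 mg.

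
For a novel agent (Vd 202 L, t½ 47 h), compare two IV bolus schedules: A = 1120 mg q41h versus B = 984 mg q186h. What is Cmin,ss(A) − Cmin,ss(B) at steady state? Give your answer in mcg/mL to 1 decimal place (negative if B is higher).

Regimen A: f = (1/2)^(41/47) ≈ 0.5463; Cmin,ss = (1120/202)·f/(1−f) ≈ 6.676 mcg/mL.
Regimen B: f = (1/2)^(186/47) ≈ 0.0644; Cmin,ss = (984/202)·f/(1−f) ≈ 0.335 mcg/mL.
Difference ≈ 6.676 − 0.335 ≈ 6.341 mcg/mL.

6.3 mcg/mL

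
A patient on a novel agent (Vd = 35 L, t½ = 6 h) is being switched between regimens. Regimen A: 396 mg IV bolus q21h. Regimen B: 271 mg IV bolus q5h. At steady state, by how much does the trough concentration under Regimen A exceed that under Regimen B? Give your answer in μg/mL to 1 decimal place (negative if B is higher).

Regimen A: f = (1/2)^(21/6) ≈ 0.0884; Cmin,ss = (396/35)·f/(1−f) ≈ 1.097 μg/mL.
Regimen B: f = (1/2)^(5/6) ≈ 0.5612; Cmin,ss = (271/35)·f/(1−f) ≈ 9.903 μg/mL.
Difference ≈ 1.097 − 9.903 ≈ -8.806 μg/mL.

-8.8 μg/mL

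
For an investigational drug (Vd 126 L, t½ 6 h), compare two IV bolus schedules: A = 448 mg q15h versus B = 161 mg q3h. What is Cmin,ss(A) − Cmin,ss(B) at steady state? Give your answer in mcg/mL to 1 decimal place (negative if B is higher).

Regimen A: f = (1/2)^(15/6) ≈ 0.1768; Cmin,ss = (448/126)·f/(1−f) ≈ 0.764 mcg/mL.
Regimen B: f = (1/2)^(3/6) ≈ 0.7071; Cmin,ss = (161/126)·f/(1−f) ≈ 3.085 mcg/mL.
Difference ≈ 0.764 − 3.085 ≈ -2.321 mcg/mL.

-2.3 mcg/mL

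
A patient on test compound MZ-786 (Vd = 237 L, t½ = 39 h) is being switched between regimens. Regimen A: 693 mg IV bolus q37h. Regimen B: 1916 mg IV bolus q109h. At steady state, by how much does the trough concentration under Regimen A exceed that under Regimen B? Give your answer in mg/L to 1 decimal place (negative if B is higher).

1.8 mg/L

Regimen A: f = (1/2)^(37/39) ≈ 0.5181; Cmin,ss = (693/237)·f/(1−f) ≈ 3.144 mg/L.
Regimen B: f = (1/2)^(109/39) ≈ 0.1441; Cmin,ss = (1916/237)·f/(1−f) ≈ 1.361 mg/L.
Difference ≈ 3.144 − 1.361 ≈ 1.783 mg/L.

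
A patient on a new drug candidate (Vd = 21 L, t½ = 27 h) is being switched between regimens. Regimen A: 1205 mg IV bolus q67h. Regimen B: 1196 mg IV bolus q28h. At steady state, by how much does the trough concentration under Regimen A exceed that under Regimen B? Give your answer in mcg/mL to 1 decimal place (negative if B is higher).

-41.6 mcg/mL

Regimen A: f = (1/2)^(67/27) ≈ 0.1791; Cmin,ss = (1205/21)·f/(1−f) ≈ 12.519 mcg/mL.
Regimen B: f = (1/2)^(28/27) ≈ 0.4873; Cmin,ss = (1196/21)·f/(1−f) ≈ 54.131 mcg/mL.
Difference ≈ 12.519 − 54.131 ≈ -41.612 mcg/mL.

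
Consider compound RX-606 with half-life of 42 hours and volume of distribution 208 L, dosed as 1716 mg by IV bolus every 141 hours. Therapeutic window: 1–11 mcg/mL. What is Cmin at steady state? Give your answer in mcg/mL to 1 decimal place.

0.9 mcg/mL

Over one 141-h interval, 141/42 ≈ 3.3571 half-lives elapse, leaving f ≈ 0.0976 of each dose.
At steady state, accumulation factor R = 1/(1 − e^(−kτ)) ≈ 1.1082.
Single-dose peak C₀ = D/Vd = 1716/208 ≈ 8.250 mcg/mL.
Steady-state peak Cmax,ss = C₀·R ≈ 8.250 × 1.1082 ≈ 9.143 mcg/mL.
One interval later, Cmin,ss = Cmax,ss·e^(−kτ) ≈ 9.143 × 0.0976 ≈ 0.892 mcg/mL.
Trough 0.9 mcg/mL vs MEC 1 mcg/mL: subtherapeutic.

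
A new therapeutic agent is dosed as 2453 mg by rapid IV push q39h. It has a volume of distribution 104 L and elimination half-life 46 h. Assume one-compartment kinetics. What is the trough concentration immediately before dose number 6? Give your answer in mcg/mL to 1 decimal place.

27.9 mcg/mL

f = (1/2)^(τ/t½) = (1/2)^(39/46) ≈ 0.5556.
C₀ = D/Vd = 2453/104 ≈ 23.587 mcg/mL.
Before the 6th dose, 5 doses have been given. Superposition: Cmin = C₀·(f + f² + … + f^5).
≈ 23.587 × (0.5556 + 0.3087 + 0.1715 + 0.0953 + 0.0529) ≈ 23.587 × 1.1840 ≈ 27.927 mcg/mL.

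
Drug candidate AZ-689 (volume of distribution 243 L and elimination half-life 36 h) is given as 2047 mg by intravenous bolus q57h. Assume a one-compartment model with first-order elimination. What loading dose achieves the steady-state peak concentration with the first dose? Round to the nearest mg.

3072 mg

f = (1/2)^(57/36) ≈ 0.333710; accumulation ratio R = 1/(1−f) ≈ 1.50085.
Loading dose to hit Cmax,ss on first dose: D_load = D_maint·R ≈ 2047 × 1.50085 ≈ 3072.24 mg.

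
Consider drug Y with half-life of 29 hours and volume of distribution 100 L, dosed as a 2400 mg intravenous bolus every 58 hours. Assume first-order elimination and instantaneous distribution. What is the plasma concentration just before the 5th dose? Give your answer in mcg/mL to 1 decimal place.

8.0 mcg/mL

f = (1/2)^(τ/t½) = (1/2)^(58/29) ≈ 0.2500.
C₀ = D/Vd = 2400/100 ≈ 24.000 mcg/mL.
Before the 5th dose, 4 doses have been given. Superposition: Cmin = C₀·(f + f² + … + f^4).
≈ 24.000 × (0.2500 + 0.0625 + 0.0156 + 0.0039) ≈ 24.000 × 0.3320 ≈ 7.968 mcg/mL.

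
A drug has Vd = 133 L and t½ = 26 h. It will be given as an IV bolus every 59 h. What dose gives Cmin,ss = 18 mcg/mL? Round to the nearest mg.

9147 mg

τ/t½ = 59/26 ≈ 2.2692, so f = (1/2)^(59/26) ≈ 0.207440.
Cmin,ss = (D/Vd)·f/(1−f), so D = Cmin,ss·Vd·(1−f)/f.
D = 18 × 133 × (1−f)/f ≈ 18 × 133 × 3.82067 ≈ 9146.68 mg.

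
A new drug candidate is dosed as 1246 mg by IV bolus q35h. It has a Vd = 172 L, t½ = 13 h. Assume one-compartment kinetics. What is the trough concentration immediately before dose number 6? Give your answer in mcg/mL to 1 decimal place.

f = (1/2)^(τ/t½) = (1/2)^(35/13) ≈ 0.1547.
C₀ = D/Vd = 1246/172 ≈ 7.244 mcg/mL.
Before the 6th dose, 5 doses have been given. Superposition: Cmin = C₀·(f + f² + … + f^5).
≈ 7.244 × (0.1547 + 0.0239 + 0.0037 + 0.0006 + 0.0001) ≈ 7.244 × 0.1830 ≈ 1.326 mcg/mL.

1.3 mcg/mL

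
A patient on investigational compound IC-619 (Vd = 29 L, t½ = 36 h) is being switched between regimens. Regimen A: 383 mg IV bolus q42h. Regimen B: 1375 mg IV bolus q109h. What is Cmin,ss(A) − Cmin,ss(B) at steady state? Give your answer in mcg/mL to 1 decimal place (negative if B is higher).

Regimen A: f = (1/2)^(42/36) ≈ 0.4454; Cmin,ss = (383/29)·f/(1−f) ≈ 10.606 mcg/mL.
Regimen B: f = (1/2)^(109/36) ≈ 0.1226; Cmin,ss = (1375/29)·f/(1−f) ≈ 6.625 mcg/mL.
Difference ≈ 10.606 − 6.625 ≈ 3.981 mcg/mL.

4.0 mcg/mL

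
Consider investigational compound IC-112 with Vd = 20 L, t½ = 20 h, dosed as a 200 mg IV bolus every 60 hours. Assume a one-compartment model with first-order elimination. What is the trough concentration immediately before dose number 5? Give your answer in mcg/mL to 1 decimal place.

1.4 mcg/mL

f = (1/2)^(τ/t½) = (1/2)^(60/20) ≈ 0.1250.
C₀ = D/Vd = 200/20 ≈ 10.000 mcg/mL.
Before the 5th dose, 4 doses have been given. Superposition: Cmin = C₀·(f + f² + … + f^4).
≈ 10.000 × (0.1250 + 0.0156 + 0.0020 + 0.0002) ≈ 10.000 × 0.1428 ≈ 1.428 mcg/mL.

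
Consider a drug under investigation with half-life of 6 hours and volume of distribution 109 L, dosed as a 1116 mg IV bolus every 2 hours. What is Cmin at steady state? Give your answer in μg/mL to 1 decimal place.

39.4 μg/mL

Over one 2-h interval, 2/6 ≈ 0.33333 half-lives elapse, leaving f ≈ 0.7937 of each dose.
Single-dose peak C₀ = D/Vd = 1116/109 ≈ 10.239 μg/mL.
Steady-state trough Cmin,ss = C₀·f/(1−f) ≈ 10.239 × 0.7937/0.2063 ≈ 39.393 μg/mL.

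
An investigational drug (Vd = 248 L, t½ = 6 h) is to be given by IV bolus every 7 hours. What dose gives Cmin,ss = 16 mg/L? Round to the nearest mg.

4940 mg

τ/t½ = 7/6 ≈ 1.1667, so f = (1/2)^(7/6) ≈ 0.445449.
Cmin,ss = (D/Vd)·f/(1−f), so D = Cmin,ss·Vd·(1−f)/f.
D = 16 × 248 × (1−f)/f ≈ 16 × 248 × 1.24493 ≈ 4939.88 mg.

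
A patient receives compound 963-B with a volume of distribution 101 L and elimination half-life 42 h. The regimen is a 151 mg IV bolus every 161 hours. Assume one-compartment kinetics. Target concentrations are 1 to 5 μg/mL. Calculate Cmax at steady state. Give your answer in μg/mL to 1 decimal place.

1.6 μg/mL

τ/t½ = 161/42 ≈ 3.8333, so fraction remaining f = (1/2)^(161/42) ≈ 0.0702.
Accumulation ratio R = 1/(1 − f) ≈ 1/0.9298 ≈ 1.0755.
Single-dose peak C₀ = D/Vd = 151/101 ≈ 1.495 μg/mL.
Steady-state peak Cmax,ss = C₀·R ≈ 1.495 × 1.0755 ≈ 1.608 μg/mL.
Peak 1.6 μg/mL vs MTC 5 μg/mL: below toxic threshold.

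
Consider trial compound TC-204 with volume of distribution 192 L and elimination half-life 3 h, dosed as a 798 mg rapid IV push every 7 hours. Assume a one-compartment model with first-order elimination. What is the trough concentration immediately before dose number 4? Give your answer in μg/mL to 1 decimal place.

f = (1/2)^(τ/t½) = (1/2)^(7/3) ≈ 0.1984.
C₀ = D/Vd = 798/192 ≈ 4.156 μg/mL.
Before the 4th dose, 3 doses have been given. Superposition: Cmin = C₀·(f + f² + … + f^3).
≈ 4.156 × (0.1984 + 0.0394 + 0.0078) ≈ 4.156 × 0.2456 ≈ 1.021 μg/mL.

1.0 μg/mL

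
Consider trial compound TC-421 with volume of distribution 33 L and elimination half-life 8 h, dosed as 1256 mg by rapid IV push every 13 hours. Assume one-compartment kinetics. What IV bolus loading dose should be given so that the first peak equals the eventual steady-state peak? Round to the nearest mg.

f = (1/2)^(13/8) ≈ 0.324210; accumulation ratio R = 1/(1−f) ≈ 1.47975.
Loading dose to hit Cmax,ss on first dose: D_load = D_maint·R ≈ 1256 × 1.47975 ≈ 1858.57 mg.

1859 mg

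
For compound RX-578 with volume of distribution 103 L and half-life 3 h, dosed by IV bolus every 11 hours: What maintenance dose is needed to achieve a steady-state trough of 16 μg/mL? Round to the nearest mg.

τ/t½ = 11/3 ≈ 3.6667, so f = (1/2)^(11/3) ≈ 0.078745.
Cmin,ss = (D/Vd)·f/(1−f), so D = Cmin,ss·Vd·(1−f)/f.
D = 16 × 103 × (1−f)/f ≈ 16 × 103 × 11.69922 ≈ 19280.31 mg.

19280 mg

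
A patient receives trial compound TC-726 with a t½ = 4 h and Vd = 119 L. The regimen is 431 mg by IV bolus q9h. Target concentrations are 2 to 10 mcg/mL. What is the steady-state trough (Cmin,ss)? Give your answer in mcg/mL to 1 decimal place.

τ/t½ = 9/4 ≈ 2.25, so fraction remaining f = (1/2)^(9/4) ≈ 0.2102.
Single-dose peak C₀ = D/Vd = 431/119 ≈ 3.622 mcg/mL.
Steady-state trough Cmin,ss = C₀·f/(1−f) ≈ 3.622 × 0.2102/0.7898 ≈ 0.964 mcg/mL.
Trough 1.0 mcg/mL vs MEC 2 mcg/mL: subtherapeutic.

1.0 mcg/mL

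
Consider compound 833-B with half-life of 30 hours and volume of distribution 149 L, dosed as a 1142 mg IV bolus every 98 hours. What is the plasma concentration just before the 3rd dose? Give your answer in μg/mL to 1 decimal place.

0.9 μg/mL

f = (1/2)^(τ/t½) = (1/2)^(98/30) ≈ 0.1039.
C₀ = D/Vd = 1142/149 ≈ 7.664 μg/mL.
Before the 3rd dose, 2 doses have been given. Superposition: Cmin = C₀·(f + f²).
≈ 7.664 × (0.1039 + 0.0108) ≈ 7.664 × 0.1147 ≈ 0.879 μg/mL.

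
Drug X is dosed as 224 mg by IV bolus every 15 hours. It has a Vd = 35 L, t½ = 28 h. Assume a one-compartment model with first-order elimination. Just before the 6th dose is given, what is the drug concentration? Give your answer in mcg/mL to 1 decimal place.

f = (1/2)^(τ/t½) = (1/2)^(15/28) ≈ 0.6898.
C₀ = D/Vd = 224/35 ≈ 6.400 mcg/mL.
Before the 6th dose, 5 doses have been given. Superposition: Cmin = C₀·(f + f² + … + f^5).
≈ 6.400 × (0.6898 + 0.4758 + 0.3282 + 0.2264 + 0.1562) ≈ 6.400 × 1.8764 ≈ 12.009 mcg/mL.

12.0 mcg/mL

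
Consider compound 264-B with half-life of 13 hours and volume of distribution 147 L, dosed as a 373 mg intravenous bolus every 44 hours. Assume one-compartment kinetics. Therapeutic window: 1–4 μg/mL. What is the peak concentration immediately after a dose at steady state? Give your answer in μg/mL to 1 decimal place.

Over one 44-h interval, 44/13 ≈ 3.3846 half-lives elapse, leaving f ≈ 0.0957 of each dose.
Accumulation ratio R = 1/(1 − f) ≈ 1/0.9043 ≈ 1.1058.
Single-dose peak C₀ = D/Vd = 373/147 ≈ 2.537 μg/mL.
Cmax,ss = C₀/(1 − f) ≈ 2.537/0.9043 ≈ 2.805 μg/mL.
Peak 2.8 μg/mL vs MTC 4 μg/mL: below toxic threshold.

2.8 μg/mL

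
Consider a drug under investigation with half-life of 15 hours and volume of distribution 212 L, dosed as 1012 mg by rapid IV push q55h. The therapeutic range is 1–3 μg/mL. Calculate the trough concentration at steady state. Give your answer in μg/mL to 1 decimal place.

0.4 μg/mL

k = ln2/t½ = ln2/15 ≈ 0.046210 h⁻¹; fraction remaining f = e^(−kτ) = e^(−0.046210×55) ≈ 0.0787.
Accumulation ratio R = 1/(1 − f) ≈ 1/0.9213 ≈ 1.0854.
Single-dose peak C₀ = D/Vd = 1012/212 ≈ 4.774 μg/mL.
Steady-state peak Cmax,ss = C₀·R ≈ 4.774 × 1.0854 ≈ 5.182 μg/mL.
One interval later, Cmin,ss = Cmax,ss·e^(−kτ) ≈ 5.182 × 0.0787 ≈ 0.408 μg/mL.
Trough 0.4 μg/mL vs MEC 1 μg/mL: subtherapeutic.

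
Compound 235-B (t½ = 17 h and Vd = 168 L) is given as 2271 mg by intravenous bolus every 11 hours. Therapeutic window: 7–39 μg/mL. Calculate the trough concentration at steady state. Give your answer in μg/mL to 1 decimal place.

k = ln2/t½ = ln2/17 ≈ 0.040773 h⁻¹; fraction remaining f = e^(−kτ) = e^(−0.040773×11) ≈ 0.6386.
Single-dose peak C₀ = D/Vd = 2271/168 ≈ 13.518 μg/mL.
Steady-state trough Cmin,ss = C₀·f/(1−f) ≈ 13.518 × 0.6386/0.3614 ≈ 23.887 μg/mL.
Trough 23.9 μg/mL vs MEC 7 μg/mL: adequate.

23.9 μg/mL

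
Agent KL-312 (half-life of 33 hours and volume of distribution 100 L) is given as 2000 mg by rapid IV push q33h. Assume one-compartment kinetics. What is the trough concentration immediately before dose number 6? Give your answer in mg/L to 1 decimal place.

f = (1/2)^(τ/t½) = (1/2)^(33/33) ≈ 0.5000.
C₀ = D/Vd = 2000/100 ≈ 20.000 mg/L.
Before the 6th dose, 5 doses have been given. Superposition: Cmin = C₀·(f + f² + … + f^5).
≈ 20.000 × (0.5000 + 0.2500 + 0.1250 + 0.0625 + 0.0313) ≈ 20.000 × 0.9688 ≈ 19.376 mg/L.

19.4 mg/L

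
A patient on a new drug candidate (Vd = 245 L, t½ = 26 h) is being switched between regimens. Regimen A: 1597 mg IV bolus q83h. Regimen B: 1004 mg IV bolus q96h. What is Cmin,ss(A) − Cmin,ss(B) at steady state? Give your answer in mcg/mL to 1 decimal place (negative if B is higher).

Regimen A: f = (1/2)^(83/26) ≈ 0.1094; Cmin,ss = (1597/245)·f/(1−f) ≈ 0.801 mcg/mL.
Regimen B: f = (1/2)^(96/26) ≈ 0.0774; Cmin,ss = (1004/245)·f/(1−f) ≈ 0.344 mcg/mL.
Difference ≈ 0.801 − 0.344 ≈ 0.457 mcg/mL.

0.5 mcg/mL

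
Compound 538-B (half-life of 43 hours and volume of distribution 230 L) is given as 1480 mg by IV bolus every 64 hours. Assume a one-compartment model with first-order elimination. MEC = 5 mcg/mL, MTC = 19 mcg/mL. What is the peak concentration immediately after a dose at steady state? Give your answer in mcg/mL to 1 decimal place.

Over one 64-h interval, 64/43 ≈ 1.4884 half-lives elapse, leaving f ≈ 0.3564 of each dose.
At steady state, accumulation factor R = 1/(1 − e^(−kτ)) ≈ 1.5538.
Each bolus raises the concentration by D/Vd = 1480/230 ≈ 6.435 mcg/mL.
Steady-state peak Cmax,ss = C₀·R ≈ 6.435 × 1.5538 ≈ 9.999 mcg/mL.
Peak 10.0 mcg/mL vs MTC 19 mcg/mL: below toxic threshold.

10.0 mcg/mL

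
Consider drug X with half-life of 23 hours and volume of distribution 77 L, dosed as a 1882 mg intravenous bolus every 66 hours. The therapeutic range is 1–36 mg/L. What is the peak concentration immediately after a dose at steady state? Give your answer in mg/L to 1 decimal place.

Over one 66-h interval, 66/23 ≈ 2.8696 half-lives elapse, leaving f ≈ 0.1368 of each dose.
Accumulation ratio R = 1/(1 − f) ≈ 1/0.8632 ≈ 1.1585.
Single-dose peak C₀ = D/Vd = 1882/77 ≈ 24.442 mg/L.
Steady-state peak Cmax,ss = C₀·R ≈ 24.442 × 1.1585 ≈ 28.316 mg/L.
Peak 28.3 mg/L vs MTC 36 mg/L: below toxic threshold.

28.3 mg/L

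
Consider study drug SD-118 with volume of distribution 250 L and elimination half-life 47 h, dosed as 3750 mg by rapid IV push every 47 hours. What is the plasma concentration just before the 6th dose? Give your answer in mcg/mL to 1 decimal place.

14.5 mcg/mL

f = (1/2)^(τ/t½) = (1/2)^(47/47) ≈ 0.5000.
C₀ = D/Vd = 3750/250 ≈ 15.000 mcg/mL.
Before the 6th dose, 5 doses have been given. Superposition: Cmin = C₀·(f + f² + … + f^5).
≈ 15.000 × (0.5000 + 0.2500 + 0.1250 + 0.0625 + 0.0313) ≈ 15.000 × 0.9688 ≈ 14.532 mcg/mL.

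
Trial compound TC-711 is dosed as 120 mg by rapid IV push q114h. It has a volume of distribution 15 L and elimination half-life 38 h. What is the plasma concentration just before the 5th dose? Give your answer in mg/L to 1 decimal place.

f = (1/2)^(τ/t½) = (1/2)^(114/38) ≈ 0.1250.
C₀ = D/Vd = 120/15 ≈ 8.000 mg/L.
Before the 5th dose, 4 doses have been given. Superposition: Cmin = C₀·(f + f² + … + f^4).
≈ 8.000 × (0.1250 + 0.0156 + 0.0020 + 0.0002) ≈ 8.000 × 0.1428 ≈ 1.142 mg/L.

1.1 mg/L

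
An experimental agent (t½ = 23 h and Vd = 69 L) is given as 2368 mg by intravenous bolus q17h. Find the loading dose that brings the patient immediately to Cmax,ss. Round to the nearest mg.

5907 mg

f = (1/2)^(17/23) ≈ 0.599100; accumulation ratio R = 1/(1−f) ≈ 2.49439.
Loading dose to hit Cmax,ss on first dose: D_load = D_maint·R ≈ 2368 × 2.49439 ≈ 5906.72 mg.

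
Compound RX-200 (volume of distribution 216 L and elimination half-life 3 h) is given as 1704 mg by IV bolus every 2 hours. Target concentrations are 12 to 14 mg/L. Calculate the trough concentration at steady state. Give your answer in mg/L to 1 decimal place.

13.4 mg/L

Over one 2-h interval, 2/3 ≈ 0.66667 half-lives elapse, leaving f ≈ 0.6300 of each dose.
Single-dose peak C₀ = D/Vd = 1704/216 ≈ 7.889 mg/L.
Steady-state trough Cmin,ss = C₀·f/(1−f) ≈ 7.889 × 0.6300/0.3700 ≈ 13.433 mg/L.
Trough 13.4 mg/L vs MEC 12 mg/L: adequate.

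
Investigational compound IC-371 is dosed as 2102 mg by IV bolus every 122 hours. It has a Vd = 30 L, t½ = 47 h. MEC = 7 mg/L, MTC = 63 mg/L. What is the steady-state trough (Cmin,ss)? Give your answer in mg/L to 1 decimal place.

τ/t½ = 122/47 ≈ 2.5957, so fraction remaining f = (1/2)^(122/47) ≈ 0.1654.
At steady state, accumulation factor R = 1/(1 − e^(−kτ)) ≈ 1.1982.
Single-dose peak C₀ = D/Vd = 2102/30 ≈ 70.067 mg/L.
Cmax,ss = C₀/(1 − f) ≈ 70.067/0.8346 ≈ 83.953 mg/L.
Steady-state trough Cmin,ss = Cmax,ss·f ≈ 83.953 × 0.1654 ≈ 13.886 mg/L.
Trough 13.9 mg/L vs MEC 7 mg/L: adequate.

13.9 mg/L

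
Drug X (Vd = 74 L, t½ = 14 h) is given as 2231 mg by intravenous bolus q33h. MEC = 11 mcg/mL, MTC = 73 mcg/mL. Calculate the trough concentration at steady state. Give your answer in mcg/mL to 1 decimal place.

7.3 mcg/mL

τ/t½ = 33/14 ≈ 2.3571, so fraction remaining f = (1/2)^(33/14) ≈ 0.1952.
At steady state, accumulation factor R = 1/(1 − e^(−kτ)) ≈ 1.2425.
Each bolus raises the concentration by D/Vd = 2231/74 ≈ 30.149 mcg/mL.
Cmax,ss = C₀/(1 − f) ≈ 30.149/0.8048 ≈ 37.461 mcg/mL.
One interval later, Cmin,ss = Cmax,ss·e^(−kτ) ≈ 37.461 × 0.1952 ≈ 7.312 mcg/mL.
Trough 7.3 mcg/mL vs MEC 11 mcg/mL: subtherapeutic.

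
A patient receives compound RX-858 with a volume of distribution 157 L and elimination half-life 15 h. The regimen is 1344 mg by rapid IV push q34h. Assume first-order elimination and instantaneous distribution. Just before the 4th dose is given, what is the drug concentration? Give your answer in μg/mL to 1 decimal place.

f = (1/2)^(τ/t½) = (1/2)^(34/15) ≈ 0.2078.
C₀ = D/Vd = 1344/157 ≈ 8.561 μg/mL.
Before the 4th dose, 3 doses have been given. Superposition: Cmin = C₀·(f + f² + … + f^3).
≈ 8.561 × (0.2078 + 0.0432 + 0.0090) ≈ 8.561 × 0.2600 ≈ 2.226 μg/mL.

2.2 μg/mL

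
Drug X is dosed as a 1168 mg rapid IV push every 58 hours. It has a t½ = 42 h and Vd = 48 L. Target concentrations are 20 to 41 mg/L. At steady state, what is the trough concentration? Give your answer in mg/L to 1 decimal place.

15.2 mg/L

τ/t½ = 58/42 ≈ 1.381, so fraction remaining f = (1/2)^(58/42) ≈ 0.3840.
Single-dose peak C₀ = D/Vd = 1168/48 ≈ 24.333 mg/L.
Steady-state trough Cmin,ss = C₀·f/(1−f) ≈ 24.333 × 0.3840/0.6160 ≈ 15.169 mg/L.
Trough 15.2 mg/L vs MEC 20 mg/L: subtherapeutic.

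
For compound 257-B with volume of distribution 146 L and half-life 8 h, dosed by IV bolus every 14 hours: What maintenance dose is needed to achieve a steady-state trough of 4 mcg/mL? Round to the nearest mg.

1380 mg

τ/t½ = 14/8 ≈ 1.75, so f = (1/2)^(14/8) ≈ 0.297302.
Cmin,ss = (D/Vd)·f/(1−f), so D = Cmin,ss·Vd·(1−f)/f.
D = 4 × 146 × (1−f)/f ≈ 4 × 146 × 2.36358 ≈ 1380.33 mg.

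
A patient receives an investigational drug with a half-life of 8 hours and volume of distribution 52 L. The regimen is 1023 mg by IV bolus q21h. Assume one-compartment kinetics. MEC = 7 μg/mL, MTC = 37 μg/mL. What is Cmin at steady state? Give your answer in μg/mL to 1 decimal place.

3.8 μg/mL

k = ln2/t½ = ln2/8 ≈ 0.086643 h⁻¹; fraction remaining f = e^(−kτ) = e^(−0.086643×21) ≈ 0.1621.
Each bolus raises the concentration by D/Vd = 1023/52 ≈ 19.673 μg/mL.
Steady-state trough Cmin,ss = C₀·f/(1−f) ≈ 19.673 × 0.1621/0.8379 ≈ 3.806 μg/mL.
Trough 3.8 μg/mL vs MEC 7 μg/mL: subtherapeutic.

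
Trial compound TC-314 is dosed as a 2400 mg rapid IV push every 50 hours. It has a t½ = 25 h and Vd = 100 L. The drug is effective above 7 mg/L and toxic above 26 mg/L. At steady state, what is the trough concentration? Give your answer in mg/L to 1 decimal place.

The dosing interval is 2 half-lives, so f = 2^(−2) = 0.25.
Accumulation ratio R = 1/(1 − f) = 1/0.75 = 4/3.
Single-dose peak C₀ = D/Vd = 2400/100 = 24 mg/L.
Steady-state peak Cmax,ss = C₀·R = 24 × 4/3 ≈ 32.000 mg/L.
Steady-state trough Cmin,ss = Cmax,ss·f ≈ 32.000 × 0.25 ≈ 8.000 mg/L.
Trough 8.0 mg/L vs MEC 7 mg/L: adequate.

8.0 mg/L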